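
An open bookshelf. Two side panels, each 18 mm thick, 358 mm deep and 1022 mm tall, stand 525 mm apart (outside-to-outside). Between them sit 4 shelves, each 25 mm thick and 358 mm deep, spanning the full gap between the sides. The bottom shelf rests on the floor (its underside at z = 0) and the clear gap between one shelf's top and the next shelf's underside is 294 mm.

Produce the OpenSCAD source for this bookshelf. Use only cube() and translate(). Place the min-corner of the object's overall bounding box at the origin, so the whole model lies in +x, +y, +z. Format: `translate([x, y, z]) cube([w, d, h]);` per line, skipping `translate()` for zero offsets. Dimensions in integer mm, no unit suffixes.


cube([18, 358, 1022]);
translate([507, 0, 0]) cube([18, 358, 1022]);
translate([18, 0, 0]) cube([489, 358, 25]);
translate([18, 0, 319]) cube([489, 358, 25]);
translate([18, 0, 638]) cube([489, 358, 25]);
translate([18, 0, 957]) cube([489, 358, 25]);


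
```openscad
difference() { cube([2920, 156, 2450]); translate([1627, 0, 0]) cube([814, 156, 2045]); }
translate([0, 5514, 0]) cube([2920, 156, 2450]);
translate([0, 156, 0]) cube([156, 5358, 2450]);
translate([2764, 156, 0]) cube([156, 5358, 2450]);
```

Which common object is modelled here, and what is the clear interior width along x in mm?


A single room. The interior width is 2608 mm.

Four walls enclosing a rectangle with a door in the front wall — a room. Outside width 2920 minus two 156 mm walls gives 2608 mm.


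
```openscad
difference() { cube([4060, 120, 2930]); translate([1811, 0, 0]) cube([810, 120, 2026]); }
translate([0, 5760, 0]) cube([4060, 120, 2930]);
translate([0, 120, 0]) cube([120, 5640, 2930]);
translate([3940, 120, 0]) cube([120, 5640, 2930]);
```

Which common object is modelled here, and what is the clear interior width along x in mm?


A single room. The interior width is 3820 mm.

Four walls enclosing a rectangle with a door in the front wall — a room. Outside width 4060 minus two 120 mm walls gives 3820 mm.


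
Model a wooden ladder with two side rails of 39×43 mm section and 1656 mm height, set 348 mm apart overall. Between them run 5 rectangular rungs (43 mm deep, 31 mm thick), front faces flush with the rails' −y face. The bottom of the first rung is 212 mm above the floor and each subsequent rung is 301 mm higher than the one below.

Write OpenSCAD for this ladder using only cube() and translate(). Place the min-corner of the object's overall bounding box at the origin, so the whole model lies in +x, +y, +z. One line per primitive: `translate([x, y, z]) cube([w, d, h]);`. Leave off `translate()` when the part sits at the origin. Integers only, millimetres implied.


cube([39, 43, 1656]);
translate([309, 0, 0]) cube([39, 43, 1656]);
translate([39, 0, 212]) cube([270, 43, 31]);
translate([39, 0, 513]) cube([270, 43, 31]);
translate([39, 0, 814]) cube([270, 43, 31]);
translate([39, 0, 1115]) cube([270, 43, 31]);
translate([39, 0, 1416]) cube([270, 43, 31]);


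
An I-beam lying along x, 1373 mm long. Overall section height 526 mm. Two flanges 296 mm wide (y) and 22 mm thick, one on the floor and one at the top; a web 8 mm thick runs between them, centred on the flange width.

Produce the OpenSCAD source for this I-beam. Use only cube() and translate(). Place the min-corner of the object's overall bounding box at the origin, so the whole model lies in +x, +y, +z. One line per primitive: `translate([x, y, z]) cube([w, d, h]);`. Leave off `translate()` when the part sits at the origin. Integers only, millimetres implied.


cube([1373, 296, 22]);
translate([0, 144, 22]) cube([1373, 8, 482]);
translate([0, 0, 504]) cube([1373, 296, 22]);


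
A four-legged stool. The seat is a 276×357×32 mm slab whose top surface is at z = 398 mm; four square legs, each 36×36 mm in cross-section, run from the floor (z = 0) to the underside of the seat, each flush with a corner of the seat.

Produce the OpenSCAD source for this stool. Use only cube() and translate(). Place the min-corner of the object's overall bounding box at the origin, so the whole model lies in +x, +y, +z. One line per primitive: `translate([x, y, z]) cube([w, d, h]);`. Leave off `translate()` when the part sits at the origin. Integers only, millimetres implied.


translate([0, 0, 366]) cube([276, 357, 32]);
cube([36, 36, 366]);
translate([240, 0, 0]) cube([36, 36, 366]);
translate([0, 321, 0]) cube([36, 36, 366]);
translate([240, 321, 0]) cube([36, 36, 366]);


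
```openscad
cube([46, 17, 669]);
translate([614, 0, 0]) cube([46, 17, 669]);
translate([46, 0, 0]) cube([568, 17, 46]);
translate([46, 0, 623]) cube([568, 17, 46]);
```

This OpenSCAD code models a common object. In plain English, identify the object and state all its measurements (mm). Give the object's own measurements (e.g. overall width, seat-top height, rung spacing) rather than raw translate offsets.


A rectangular picture frame lying in the x–z plane (depth along y). The opening is 568 mm wide (x) by 577 mm tall (z), surrounded by a border 46 mm wide on all four sides. The frame is 17 mm deep and is made of two full-height vertical stiles with two horizontal rails fitted between them.


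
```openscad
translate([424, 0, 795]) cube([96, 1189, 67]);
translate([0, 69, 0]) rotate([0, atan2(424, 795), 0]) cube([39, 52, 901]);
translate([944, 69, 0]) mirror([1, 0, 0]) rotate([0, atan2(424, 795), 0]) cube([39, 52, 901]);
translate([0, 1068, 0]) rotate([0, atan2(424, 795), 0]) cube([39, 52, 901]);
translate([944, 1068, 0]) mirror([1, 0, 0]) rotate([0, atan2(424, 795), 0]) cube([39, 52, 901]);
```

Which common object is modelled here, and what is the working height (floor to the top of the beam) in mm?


A sawhorse. The overall height is 862 mm.

A beam across two mirrored pairs of raked legs — a sawhorse. The beam's underside is at z = 795 (matching the legs' vertical rise in atan2(424, 795)) and the beam is 67 mm tall, so its top is at 795 + 67 = 862 mm. The raked legs top out at the beam's underside, so that is the highest point.


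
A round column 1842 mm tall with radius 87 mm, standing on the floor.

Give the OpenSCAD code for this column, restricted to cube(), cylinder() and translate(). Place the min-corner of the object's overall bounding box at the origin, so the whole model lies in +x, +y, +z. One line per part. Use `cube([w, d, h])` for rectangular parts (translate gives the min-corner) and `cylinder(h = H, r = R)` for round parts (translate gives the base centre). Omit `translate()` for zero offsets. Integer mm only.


translate([87, 87, 0]) cylinder(h = 1842, r = 87);


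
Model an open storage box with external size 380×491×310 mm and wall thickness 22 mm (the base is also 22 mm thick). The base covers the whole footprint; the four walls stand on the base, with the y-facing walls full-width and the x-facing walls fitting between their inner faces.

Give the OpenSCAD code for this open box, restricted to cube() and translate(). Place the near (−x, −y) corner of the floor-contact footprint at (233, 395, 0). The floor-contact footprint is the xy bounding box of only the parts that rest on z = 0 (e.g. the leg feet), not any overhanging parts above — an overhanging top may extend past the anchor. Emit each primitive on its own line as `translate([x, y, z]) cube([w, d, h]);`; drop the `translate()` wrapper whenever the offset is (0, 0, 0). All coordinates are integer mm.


translate([233, 395, 0]) cube([380, 491, 22]);
translate([233, 395, 22]) cube([380, 22, 288]);
translate([233, 864, 22]) cube([380, 22, 288]);
translate([233, 417, 22]) cube([22, 447, 288]);
translate([591, 417, 22]) cube([22, 447, 288]);


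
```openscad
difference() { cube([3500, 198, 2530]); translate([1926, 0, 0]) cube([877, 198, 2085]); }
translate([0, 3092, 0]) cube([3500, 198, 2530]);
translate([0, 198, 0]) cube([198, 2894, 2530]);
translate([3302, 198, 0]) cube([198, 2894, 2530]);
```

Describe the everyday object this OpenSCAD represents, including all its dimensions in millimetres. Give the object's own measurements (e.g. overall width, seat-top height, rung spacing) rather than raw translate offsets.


A single room: four walls, each 2530 mm tall and 198 mm thick, enclosing an outside footprint 3500×3290 mm (x × y), no floor or roof. The front and back walls (−y and +y sides) run the full x-width; the side walls fit between their inner faces. A door opening 877 mm wide and 2085 mm tall is cut through the front wall from the floor up, its −x edge 1926 mm from the wall's −x end.


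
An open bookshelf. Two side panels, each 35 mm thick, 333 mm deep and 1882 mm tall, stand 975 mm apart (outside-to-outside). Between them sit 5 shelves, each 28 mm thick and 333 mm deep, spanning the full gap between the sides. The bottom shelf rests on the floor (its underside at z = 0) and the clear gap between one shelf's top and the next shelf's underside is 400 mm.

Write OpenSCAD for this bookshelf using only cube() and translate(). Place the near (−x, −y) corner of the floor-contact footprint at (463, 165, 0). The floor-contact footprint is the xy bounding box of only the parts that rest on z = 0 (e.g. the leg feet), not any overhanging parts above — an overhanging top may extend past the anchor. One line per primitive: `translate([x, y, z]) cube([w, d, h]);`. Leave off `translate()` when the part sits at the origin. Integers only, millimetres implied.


translate([463, 165, 0]) cube([35, 333, 1882]);
translate([1403, 165, 0]) cube([35, 333, 1882]);
translate([498, 165, 0]) cube([905, 333, 28]);
translate([498, 165, 428]) cube([905, 333, 28]);
translate([498, 165, 856]) cube([905, 333, 28]);
translate([498, 165, 1284]) cube([905, 333, 28]);
translate([498, 165, 1712]) cube([905, 333, 28]);


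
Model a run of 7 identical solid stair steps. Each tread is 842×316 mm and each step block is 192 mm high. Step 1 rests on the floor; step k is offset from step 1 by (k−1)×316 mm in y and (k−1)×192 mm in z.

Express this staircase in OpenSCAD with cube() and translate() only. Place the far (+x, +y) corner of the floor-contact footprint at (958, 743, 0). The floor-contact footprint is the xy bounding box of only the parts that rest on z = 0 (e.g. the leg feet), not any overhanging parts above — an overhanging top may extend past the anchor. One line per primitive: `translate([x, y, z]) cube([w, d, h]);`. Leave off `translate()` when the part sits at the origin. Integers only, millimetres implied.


translate([116, 427, 0]) cube([842, 316, 192]);
translate([116, 743, 192]) cube([842, 316, 192]);
translate([116, 1059, 384]) cube([842, 316, 192]);
translate([116, 1375, 576]) cube([842, 316, 192]);
translate([116, 1691, 768]) cube([842, 316, 192]);
translate([116, 2007, 960]) cube([842, 316, 192]);
translate([116, 2323, 1152]) cube([842, 316, 192]);


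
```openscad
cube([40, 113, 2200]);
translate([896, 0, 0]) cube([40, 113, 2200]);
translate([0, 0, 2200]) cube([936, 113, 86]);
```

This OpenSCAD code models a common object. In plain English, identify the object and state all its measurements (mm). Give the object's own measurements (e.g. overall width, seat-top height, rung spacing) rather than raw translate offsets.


A door frame. The clear opening is 856 mm wide and 2200 mm high. Two 40 mm wide jambs, 113 mm deep, stand either side of the opening from the floor to the top of the opening. A 86 mm thick head sits across the top of both jambs, spanning the full outside width of the frame.


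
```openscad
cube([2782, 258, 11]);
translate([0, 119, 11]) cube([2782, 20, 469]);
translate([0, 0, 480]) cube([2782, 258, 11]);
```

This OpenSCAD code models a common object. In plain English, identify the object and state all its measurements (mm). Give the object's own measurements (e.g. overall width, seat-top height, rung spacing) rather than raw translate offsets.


An I-beam lying along x, 2782 mm long. Overall section height 491 mm. Two flanges 258 mm wide (y) and 11 mm thick, one on the floor and one at the top; a web 20 mm thick runs between them, centred on the flange width.


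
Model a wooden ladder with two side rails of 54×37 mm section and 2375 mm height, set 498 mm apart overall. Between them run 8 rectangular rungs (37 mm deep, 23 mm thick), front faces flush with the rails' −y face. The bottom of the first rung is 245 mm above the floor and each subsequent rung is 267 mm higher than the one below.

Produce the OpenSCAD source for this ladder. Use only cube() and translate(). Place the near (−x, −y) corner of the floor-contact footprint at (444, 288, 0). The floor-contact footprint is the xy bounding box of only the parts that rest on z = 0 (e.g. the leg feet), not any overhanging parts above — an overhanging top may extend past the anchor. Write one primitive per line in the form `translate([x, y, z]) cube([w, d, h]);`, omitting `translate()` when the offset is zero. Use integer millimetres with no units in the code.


translate([444, 288, 0]) cube([54, 37, 2375]);
translate([888, 288, 0]) cube([54, 37, 2375]);
translate([498, 288, 245]) cube([390, 37, 23]);
translate([498, 288, 512]) cube([390, 37, 23]);
translate([498, 288, 779]) cube([390, 37, 23]);
translate([498, 288, 1046]) cube([390, 37, 23]);
translate([498, 288, 1313]) cube([390, 37, 23]);
translate([498, 288, 1580]) cube([390, 37, 23]);
translate([498, 288, 1847]) cube([390, 37, 23]);
translate([498, 288, 2114]) cube([390, 37, 23]);


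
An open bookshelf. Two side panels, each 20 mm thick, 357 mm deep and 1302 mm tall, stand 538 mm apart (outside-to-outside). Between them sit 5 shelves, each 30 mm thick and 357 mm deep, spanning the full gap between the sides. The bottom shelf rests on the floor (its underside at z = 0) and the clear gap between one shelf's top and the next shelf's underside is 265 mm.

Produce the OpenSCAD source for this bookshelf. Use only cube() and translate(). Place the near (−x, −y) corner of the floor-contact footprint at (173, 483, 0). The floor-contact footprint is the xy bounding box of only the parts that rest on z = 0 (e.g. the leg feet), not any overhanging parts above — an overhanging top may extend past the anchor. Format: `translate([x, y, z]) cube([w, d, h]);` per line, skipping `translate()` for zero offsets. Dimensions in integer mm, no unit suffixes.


translate([173, 483, 0]) cube([20, 357, 1302]);
translate([691, 483, 0]) cube([20, 357, 1302]);
translate([193, 483, 0]) cube([498, 357, 30]);
translate([193, 483, 295]) cube([498, 357, 30]);
translate([193, 483, 590]) cube([498, 357, 30]);
translate([193, 483, 885]) cube([498, 357, 30]);
translate([193, 483, 1180]) cube([498, 357, 30]);


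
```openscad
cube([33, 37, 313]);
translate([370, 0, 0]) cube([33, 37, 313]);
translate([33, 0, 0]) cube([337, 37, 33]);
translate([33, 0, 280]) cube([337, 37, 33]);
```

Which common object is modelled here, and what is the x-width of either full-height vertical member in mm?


A picture frame. The border width is 33 mm.

Four thin pieces enclosing a rectangular opening — a picture frame. The two full-height stiles are 313 mm tall; the top rail sits at z = 280 and is 33 mm tall, so the border above the opening is 313 − 280 = 33 mm, matching the stile x-width.


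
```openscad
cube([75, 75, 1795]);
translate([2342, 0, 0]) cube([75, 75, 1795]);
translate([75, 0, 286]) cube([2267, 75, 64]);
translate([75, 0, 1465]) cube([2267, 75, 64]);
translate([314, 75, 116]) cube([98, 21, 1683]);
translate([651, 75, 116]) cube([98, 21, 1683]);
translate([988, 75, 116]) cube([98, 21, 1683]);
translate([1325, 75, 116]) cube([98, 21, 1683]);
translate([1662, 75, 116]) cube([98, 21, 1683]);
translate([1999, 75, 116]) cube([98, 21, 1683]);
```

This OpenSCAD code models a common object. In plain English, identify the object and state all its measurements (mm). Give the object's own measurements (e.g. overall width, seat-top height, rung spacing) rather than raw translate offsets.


A fence section. Two 75×75 mm posts, 1795 mm tall, stand on the floor with a clear span of 2267 mm between their inner faces. Two horizontal rails of 75×64 mm section span the gap between the posts with their undersides at z = 286 mm and z = 1465 mm, flush with the posts' −y face. 6 pickets, each 98 mm wide, 21 mm thick and 1683 mm tall, are fixed to the +y face of the rails with their bottoms at z = 116 mm, spaced across the span with a 239 mm gap after the −x post and between neighbouring pickets, with 245 mm left before the +x post.


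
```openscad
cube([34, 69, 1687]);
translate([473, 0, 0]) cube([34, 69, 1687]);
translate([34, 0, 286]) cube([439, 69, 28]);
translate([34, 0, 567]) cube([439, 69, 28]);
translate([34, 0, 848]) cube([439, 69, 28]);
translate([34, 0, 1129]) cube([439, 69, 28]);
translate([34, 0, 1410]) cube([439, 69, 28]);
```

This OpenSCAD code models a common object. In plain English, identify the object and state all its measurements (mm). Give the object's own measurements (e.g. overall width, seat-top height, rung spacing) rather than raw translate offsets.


A straight ladder. Two 34×69 mm vertical rails, 1687 mm tall, stand 507 mm apart (outside-to-outside) with their front faces coplanar on the −y side. 5 rungs, each 69 mm deep and 28 mm tall, span between the inner faces of the rails, front faces flush with the rails. The lowest rung's underside is at z = 286 mm and rungs are spaced 281 mm apart (underside to underside).


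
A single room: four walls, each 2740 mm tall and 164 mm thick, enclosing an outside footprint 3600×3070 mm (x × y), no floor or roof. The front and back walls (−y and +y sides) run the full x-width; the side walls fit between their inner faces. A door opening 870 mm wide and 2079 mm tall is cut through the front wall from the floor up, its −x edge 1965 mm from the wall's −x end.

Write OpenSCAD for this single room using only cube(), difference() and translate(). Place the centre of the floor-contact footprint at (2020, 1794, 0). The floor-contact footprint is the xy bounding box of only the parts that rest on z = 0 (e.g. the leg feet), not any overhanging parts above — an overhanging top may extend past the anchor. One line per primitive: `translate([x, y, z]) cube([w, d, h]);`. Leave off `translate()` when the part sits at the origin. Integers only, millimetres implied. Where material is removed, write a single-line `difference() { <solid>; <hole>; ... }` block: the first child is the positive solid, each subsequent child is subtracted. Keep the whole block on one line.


difference() { translate([220, 259, 0]) cube([3600, 164, 2740]); translate([2185, 259, 0]) cube([870, 164, 2079]); }
translate([220, 3165, 0]) cube([3600, 164, 2740]);
translate([220, 423, 0]) cube([164, 2742, 2740]);
translate([3656, 423, 0]) cube([164, 2742, 2740]);


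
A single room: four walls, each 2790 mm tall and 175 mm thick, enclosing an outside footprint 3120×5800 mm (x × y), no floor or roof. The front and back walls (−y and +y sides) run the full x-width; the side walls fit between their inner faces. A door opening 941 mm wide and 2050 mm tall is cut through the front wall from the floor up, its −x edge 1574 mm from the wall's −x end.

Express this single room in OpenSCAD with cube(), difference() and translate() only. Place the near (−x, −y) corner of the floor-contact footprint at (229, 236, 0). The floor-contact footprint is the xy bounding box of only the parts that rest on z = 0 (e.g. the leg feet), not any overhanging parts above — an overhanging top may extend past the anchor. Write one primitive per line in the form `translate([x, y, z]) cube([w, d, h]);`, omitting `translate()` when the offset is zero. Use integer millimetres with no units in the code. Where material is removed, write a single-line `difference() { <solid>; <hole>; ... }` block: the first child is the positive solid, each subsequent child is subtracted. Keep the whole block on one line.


difference() { translate([229, 236, 0]) cube([3120, 175, 2790]); translate([1803, 236, 0]) cube([941, 175, 2050]); }
translate([229, 5861, 0]) cube([3120, 175, 2790]);
translate([229, 411, 0]) cube([175, 5450, 2790]);
translate([3174, 411, 0]) cube([175, 5450, 2790]);


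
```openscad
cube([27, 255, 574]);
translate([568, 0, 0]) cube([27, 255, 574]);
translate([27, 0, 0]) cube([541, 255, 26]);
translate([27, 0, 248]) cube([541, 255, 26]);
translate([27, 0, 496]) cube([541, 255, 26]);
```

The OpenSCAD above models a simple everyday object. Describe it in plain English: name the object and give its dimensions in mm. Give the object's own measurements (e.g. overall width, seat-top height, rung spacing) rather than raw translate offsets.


An open bookshelf. Two side panels, each 27 mm thick, 255 mm deep and 574 mm tall, stand 595 mm apart (outside-to-outside). Between them sit 3 shelves, each 26 mm thick and 255 mm deep, spanning the full gap between the sides. The bottom shelf rests on the floor (its underside at z = 0) and the clear gap between one shelf's top and the next shelf's underside is 222 mm.


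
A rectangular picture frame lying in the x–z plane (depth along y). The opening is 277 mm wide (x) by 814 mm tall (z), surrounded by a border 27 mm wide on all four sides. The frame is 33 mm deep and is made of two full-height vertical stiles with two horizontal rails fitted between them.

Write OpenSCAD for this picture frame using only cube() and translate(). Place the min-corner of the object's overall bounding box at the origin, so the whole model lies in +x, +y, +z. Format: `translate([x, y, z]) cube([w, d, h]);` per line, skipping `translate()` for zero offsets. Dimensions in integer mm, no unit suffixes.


cube([27, 33, 868]);
translate([304, 0, 0]) cube([27, 33, 868]);
translate([27, 0, 0]) cube([277, 33, 27]);
translate([27, 0, 841]) cube([277, 33, 27]);


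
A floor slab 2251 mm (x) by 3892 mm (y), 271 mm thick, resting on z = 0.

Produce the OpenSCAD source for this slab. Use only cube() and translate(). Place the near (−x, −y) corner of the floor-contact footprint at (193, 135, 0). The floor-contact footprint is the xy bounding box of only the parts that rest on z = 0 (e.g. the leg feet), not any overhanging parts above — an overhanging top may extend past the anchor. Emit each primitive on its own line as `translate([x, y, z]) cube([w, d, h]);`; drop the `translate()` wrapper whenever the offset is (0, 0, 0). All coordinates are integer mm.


translate([193, 135, 0]) cube([2251, 3892, 271]);


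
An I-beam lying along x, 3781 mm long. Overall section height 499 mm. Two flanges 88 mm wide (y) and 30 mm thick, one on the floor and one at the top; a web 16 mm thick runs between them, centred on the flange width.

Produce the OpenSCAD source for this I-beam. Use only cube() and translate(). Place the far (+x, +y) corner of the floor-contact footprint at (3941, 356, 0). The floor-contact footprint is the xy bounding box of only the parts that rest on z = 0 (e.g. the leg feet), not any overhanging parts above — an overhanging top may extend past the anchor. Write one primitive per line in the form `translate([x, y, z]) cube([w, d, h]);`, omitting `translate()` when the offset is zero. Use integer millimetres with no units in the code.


translate([160, 268, 0]) cube([3781, 88, 30]);
translate([160, 304, 30]) cube([3781, 16, 439]);
translate([160, 268, 469]) cube([3781, 88, 30]);


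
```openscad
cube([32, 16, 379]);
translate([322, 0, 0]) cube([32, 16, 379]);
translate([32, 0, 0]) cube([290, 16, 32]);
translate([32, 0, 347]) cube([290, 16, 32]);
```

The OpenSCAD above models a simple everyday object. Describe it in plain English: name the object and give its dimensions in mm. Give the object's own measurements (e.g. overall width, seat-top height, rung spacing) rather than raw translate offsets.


A rectangular picture frame lying in the x–z plane (depth along y). The opening is 290 mm wide (x) by 315 mm tall (z), surrounded by a border 32 mm wide on all four sides. The frame is 16 mm deep and is made of two full-height vertical stiles with two horizontal rails fitted between them.


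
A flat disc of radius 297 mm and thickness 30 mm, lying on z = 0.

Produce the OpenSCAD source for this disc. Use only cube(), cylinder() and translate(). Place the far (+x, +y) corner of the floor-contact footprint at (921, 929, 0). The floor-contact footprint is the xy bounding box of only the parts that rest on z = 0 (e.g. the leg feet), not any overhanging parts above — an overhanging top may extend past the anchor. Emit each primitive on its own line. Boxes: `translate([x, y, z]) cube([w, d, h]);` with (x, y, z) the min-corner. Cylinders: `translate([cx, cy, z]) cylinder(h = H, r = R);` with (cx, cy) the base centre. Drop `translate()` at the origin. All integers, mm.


translate([624, 632, 0]) cylinder(h = 30, r = 297);


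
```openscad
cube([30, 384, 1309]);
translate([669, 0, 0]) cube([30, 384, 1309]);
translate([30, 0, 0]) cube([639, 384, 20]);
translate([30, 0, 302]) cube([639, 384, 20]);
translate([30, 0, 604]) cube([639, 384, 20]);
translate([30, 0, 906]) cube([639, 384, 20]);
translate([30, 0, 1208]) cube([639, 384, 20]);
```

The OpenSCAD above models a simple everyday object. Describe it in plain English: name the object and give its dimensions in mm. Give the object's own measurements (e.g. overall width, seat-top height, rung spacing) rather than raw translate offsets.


An open bookshelf. Two side panels, each 30 mm thick, 384 mm deep and 1309 mm tall, stand 699 mm apart (outside-to-outside). Between them sit 5 shelves, each 20 mm thick and 384 mm deep, spanning the full gap between the sides. The bottom shelf rests on the floor (its underside at z = 0) and the clear gap between one shelf's top and the next shelf's underside is 282 mm.


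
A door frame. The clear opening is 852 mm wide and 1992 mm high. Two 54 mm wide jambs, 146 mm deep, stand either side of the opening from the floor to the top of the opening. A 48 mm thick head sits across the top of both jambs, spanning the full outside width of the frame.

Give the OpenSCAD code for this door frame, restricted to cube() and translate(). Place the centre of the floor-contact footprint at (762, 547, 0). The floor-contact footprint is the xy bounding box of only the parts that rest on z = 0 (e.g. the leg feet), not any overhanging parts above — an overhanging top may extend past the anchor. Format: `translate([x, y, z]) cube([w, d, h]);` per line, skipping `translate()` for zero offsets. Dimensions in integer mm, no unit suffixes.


translate([282, 474, 0]) cube([54, 146, 1992]);
translate([1188, 474, 0]) cube([54, 146, 1992]);
translate([282, 474, 1992]) cube([960, 146, 48]);


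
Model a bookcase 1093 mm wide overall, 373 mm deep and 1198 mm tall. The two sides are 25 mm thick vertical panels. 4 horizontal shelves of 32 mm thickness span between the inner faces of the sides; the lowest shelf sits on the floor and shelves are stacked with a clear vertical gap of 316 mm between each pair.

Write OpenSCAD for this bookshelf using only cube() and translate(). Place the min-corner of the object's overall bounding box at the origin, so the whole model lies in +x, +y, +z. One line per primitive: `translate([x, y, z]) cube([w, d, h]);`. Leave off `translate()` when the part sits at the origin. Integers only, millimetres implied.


cube([25, 373, 1198]);
translate([1068, 0, 0]) cube([25, 373, 1198]);
translate([25, 0, 0]) cube([1043, 373, 32]);
translate([25, 0, 348]) cube([1043, 373, 32]);
translate([25, 0, 696]) cube([1043, 373, 32]);
translate([25, 0, 1044]) cube([1043, 373, 32]);


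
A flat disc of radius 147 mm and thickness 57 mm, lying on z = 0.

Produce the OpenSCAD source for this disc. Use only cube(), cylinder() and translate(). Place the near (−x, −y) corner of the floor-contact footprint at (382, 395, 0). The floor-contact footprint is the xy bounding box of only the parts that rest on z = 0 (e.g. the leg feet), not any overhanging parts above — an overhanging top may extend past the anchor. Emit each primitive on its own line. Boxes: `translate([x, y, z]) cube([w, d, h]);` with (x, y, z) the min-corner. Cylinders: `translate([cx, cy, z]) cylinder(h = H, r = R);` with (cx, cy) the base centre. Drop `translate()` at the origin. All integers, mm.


translate([529, 542, 0]) cylinder(h = 57, r = 147);


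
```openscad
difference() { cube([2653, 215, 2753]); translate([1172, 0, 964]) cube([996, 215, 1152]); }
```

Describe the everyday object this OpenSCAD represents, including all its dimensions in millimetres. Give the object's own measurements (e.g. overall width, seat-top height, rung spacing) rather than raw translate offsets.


A wall 2653 mm long (x), 215 mm thick (y), 2753 mm tall, with a rectangular window opening cut through it. The opening is 996 mm wide and 1152 mm tall; its sill is at z = 964 mm and its near (−x) edge is 1172 mm from the wall's −x end. The opening passes through the full wall thickness.


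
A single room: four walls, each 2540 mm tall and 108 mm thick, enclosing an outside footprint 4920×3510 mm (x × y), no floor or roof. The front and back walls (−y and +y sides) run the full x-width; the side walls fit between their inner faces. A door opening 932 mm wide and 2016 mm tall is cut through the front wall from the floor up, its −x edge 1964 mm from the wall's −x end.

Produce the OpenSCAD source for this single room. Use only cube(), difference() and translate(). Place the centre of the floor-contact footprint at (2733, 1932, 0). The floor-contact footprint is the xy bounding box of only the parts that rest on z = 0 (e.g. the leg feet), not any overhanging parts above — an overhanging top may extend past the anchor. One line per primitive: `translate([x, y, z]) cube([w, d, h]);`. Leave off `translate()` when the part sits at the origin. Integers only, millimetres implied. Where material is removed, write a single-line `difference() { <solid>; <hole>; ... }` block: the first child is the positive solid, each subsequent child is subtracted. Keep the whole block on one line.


difference() { translate([273, 177, 0]) cube([4920, 108, 2540]); translate([2237, 177, 0]) cube([932, 108, 2016]); }
translate([273, 3579, 0]) cube([4920, 108, 2540]);
translate([273, 285, 0]) cube([108, 3294, 2540]);
translate([5085, 285, 0]) cube([108, 3294, 2540]);


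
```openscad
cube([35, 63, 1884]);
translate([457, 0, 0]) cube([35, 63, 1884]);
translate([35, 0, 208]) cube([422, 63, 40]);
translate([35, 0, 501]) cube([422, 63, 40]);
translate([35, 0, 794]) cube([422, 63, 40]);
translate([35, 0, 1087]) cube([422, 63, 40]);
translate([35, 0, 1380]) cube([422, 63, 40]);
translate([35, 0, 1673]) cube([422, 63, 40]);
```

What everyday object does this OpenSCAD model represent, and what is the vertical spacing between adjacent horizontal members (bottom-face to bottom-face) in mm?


A ladder. The rung spacing is 293 mm.

Two tall 35×63 posts with 6 short bars between them — a ladder. Adjacent rungs sit at z = 208 and z = 501, so the spacing is 501 − 208 = 293 mm.


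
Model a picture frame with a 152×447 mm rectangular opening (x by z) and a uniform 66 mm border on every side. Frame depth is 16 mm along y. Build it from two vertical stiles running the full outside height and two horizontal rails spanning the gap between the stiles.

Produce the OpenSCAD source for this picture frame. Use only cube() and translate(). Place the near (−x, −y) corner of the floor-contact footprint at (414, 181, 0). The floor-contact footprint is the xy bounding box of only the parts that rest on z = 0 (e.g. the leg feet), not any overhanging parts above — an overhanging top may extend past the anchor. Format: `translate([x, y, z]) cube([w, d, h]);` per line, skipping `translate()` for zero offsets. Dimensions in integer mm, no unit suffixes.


translate([414, 181, 0]) cube([66, 16, 579]);
translate([632, 181, 0]) cube([66, 16, 579]);
translate([480, 181, 0]) cube([152, 16, 66]);
translate([480, 181, 513]) cube([152, 16, 66]);


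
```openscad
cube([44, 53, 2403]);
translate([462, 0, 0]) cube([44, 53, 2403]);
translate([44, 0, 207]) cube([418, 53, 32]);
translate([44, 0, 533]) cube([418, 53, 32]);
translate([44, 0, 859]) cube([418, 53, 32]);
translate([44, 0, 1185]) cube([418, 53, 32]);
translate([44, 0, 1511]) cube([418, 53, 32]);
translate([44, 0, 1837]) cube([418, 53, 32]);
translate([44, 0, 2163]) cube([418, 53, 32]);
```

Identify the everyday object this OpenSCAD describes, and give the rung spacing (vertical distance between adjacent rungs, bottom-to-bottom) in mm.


A ladder. The rung spacing is 326 mm.

Two tall 44×53 posts with 7 short bars between them — a ladder. Adjacent rungs sit at z = 207 and z = 533, so the spacing is 533 − 207 = 326 mm.


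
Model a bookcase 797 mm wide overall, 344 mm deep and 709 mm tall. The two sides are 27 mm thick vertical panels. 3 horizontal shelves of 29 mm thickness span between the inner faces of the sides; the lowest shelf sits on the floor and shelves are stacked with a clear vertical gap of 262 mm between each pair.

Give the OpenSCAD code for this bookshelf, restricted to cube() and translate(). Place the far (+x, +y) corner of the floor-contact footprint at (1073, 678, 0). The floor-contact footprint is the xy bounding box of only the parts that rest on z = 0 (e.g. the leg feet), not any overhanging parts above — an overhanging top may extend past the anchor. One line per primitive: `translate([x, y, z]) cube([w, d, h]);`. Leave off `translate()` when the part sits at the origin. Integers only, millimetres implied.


translate([276, 334, 0]) cube([27, 344, 709]);
translate([1046, 334, 0]) cube([27, 344, 709]);
translate([303, 334, 0]) cube([743, 344, 29]);
translate([303, 334, 291]) cube([743, 344, 29]);
translate([303, 334, 582]) cube([743, 344, 29]);


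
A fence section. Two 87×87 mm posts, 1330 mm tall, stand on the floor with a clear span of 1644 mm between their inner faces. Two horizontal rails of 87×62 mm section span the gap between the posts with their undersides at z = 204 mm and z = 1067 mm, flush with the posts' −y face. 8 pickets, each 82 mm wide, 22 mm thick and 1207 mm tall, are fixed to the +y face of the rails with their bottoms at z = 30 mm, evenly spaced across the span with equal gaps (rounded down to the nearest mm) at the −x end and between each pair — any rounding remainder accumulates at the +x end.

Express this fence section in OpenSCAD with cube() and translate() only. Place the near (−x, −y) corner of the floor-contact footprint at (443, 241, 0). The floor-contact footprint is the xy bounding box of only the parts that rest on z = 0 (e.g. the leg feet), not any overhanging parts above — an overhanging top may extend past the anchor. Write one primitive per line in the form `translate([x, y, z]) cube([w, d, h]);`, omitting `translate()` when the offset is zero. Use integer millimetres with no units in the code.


translate([443, 241, 0]) cube([87, 87, 1330]);
translate([2174, 241, 0]) cube([87, 87, 1330]);
translate([530, 241, 204]) cube([1644, 87, 62]);
translate([530, 241, 1067]) cube([1644, 87, 62]);
translate([639, 328, 30]) cube([82, 22, 1207]);
translate([830, 328, 30]) cube([82, 22, 1207]);
translate([1021, 328, 30]) cube([82, 22, 1207]);
translate([1212, 328, 30]) cube([82, 22, 1207]);
translate([1403, 328, 30]) cube([82, 22, 1207]);
translate([1594, 328, 30]) cube([82, 22, 1207]);
translate([1785, 328, 30]) cube([82, 22, 1207]);
translate([1976, 328, 30]) cube([82, 22, 1207]);


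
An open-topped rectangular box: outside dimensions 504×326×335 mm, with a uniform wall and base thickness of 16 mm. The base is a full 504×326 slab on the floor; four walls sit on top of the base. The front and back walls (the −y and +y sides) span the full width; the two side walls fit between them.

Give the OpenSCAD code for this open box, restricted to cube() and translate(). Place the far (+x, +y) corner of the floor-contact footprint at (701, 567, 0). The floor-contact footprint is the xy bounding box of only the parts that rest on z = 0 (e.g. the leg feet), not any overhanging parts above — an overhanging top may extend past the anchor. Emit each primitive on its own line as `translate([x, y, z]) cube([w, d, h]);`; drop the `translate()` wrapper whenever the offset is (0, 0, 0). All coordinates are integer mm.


translate([197, 241, 0]) cube([504, 326, 16]);
translate([197, 241, 16]) cube([504, 16, 319]);
translate([197, 551, 16]) cube([504, 16, 319]);
translate([197, 257, 16]) cube([16, 294, 319]);
translate([685, 257, 16]) cube([16, 294, 319]);


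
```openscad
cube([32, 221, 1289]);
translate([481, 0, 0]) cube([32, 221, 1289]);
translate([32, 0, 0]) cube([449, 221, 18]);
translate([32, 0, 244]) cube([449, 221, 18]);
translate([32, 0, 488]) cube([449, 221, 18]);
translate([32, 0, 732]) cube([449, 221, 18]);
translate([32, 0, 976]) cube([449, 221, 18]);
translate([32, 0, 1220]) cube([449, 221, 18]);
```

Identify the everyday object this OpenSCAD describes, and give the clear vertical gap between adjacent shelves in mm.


A bookshelf. The clear shelf gap is 226 mm.

Two tall side panels with 6 horizontal boards between them — a bookshelf. The first two shelf undersides are at z = 0 and z = 244; with shelf thickness 18, the clear gap is 244 − 0 − 18 = 226 mm.


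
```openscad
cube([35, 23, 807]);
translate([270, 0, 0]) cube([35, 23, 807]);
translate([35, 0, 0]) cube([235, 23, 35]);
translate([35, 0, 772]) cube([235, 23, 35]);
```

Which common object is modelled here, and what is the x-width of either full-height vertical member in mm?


A picture frame. The border width is 35 mm.

Four thin pieces enclosing a rectangular opening — a picture frame. The two full-height stiles are 807 mm tall; the top rail sits at z = 772 and is 35 mm tall, so the border above the opening is 807 − 772 = 35 mm, matching the stile x-width.


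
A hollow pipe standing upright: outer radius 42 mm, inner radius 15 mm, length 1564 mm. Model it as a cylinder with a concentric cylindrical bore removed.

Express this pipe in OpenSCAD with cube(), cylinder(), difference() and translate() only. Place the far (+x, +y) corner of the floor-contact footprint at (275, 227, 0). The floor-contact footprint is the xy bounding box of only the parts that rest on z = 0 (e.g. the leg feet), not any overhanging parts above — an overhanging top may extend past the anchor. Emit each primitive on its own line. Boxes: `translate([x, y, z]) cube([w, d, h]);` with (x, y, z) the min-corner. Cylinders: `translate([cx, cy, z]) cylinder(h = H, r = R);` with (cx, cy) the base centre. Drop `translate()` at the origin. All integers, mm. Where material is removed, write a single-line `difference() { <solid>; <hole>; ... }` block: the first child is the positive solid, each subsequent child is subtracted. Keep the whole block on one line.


difference() { translate([233, 185, 0]) cylinder(h = 1564, r = 42); translate([233, 185, 0]) cylinder(h = 1564, r = 15); }


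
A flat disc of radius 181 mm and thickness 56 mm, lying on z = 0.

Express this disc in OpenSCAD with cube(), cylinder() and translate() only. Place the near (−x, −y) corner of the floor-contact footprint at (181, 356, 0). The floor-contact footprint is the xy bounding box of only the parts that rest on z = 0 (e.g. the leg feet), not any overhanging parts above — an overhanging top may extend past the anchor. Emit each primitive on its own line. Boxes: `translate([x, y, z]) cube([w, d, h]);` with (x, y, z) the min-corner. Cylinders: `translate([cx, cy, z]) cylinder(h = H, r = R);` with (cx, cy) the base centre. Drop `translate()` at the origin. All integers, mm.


translate([362, 537, 0]) cylinder(h = 56, r = 181);


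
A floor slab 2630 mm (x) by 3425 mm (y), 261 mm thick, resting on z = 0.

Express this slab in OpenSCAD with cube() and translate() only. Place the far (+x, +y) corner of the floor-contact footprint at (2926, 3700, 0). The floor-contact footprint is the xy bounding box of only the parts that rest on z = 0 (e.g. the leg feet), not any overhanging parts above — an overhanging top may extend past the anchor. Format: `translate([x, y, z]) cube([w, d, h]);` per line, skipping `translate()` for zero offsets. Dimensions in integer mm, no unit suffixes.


translate([296, 275, 0]) cube([2630, 3425, 261]);
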